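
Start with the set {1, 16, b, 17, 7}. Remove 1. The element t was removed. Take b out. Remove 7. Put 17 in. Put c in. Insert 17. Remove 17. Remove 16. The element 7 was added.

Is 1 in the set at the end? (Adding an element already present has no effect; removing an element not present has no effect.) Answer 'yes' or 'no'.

Answer: no

Derivation:
Tracking the set through each operation:
Start: {1, 16, 17, 7, b}
Event 1 (remove 1): removed. Set: {16, 17, 7, b}
Event 2 (remove t): not present, no change. Set: {16, 17, 7, b}
Event 3 (remove b): removed. Set: {16, 17, 7}
Event 4 (remove 7): removed. Set: {16, 17}
Event 5 (add 17): already present, no change. Set: {16, 17}
Event 6 (add c): added. Set: {16, 17, c}
Event 7 (add 17): already present, no change. Set: {16, 17, c}
Event 8 (remove 17): removed. Set: {16, c}
Event 9 (remove 16): removed. Set: {c}
Event 10 (add 7): added. Set: {7, c}

Final set: {7, c} (size 2)
1 is NOT in the final set.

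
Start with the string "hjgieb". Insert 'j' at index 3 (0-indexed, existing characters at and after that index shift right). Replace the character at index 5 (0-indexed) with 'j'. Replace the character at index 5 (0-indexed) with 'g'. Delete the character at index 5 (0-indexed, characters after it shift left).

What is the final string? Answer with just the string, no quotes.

Applying each edit step by step:
Start: "hjgieb"
Op 1 (insert 'j' at idx 3): "hjgieb" -> "hjgjieb"
Op 2 (replace idx 5: 'e' -> 'j'): "hjgjieb" -> "hjgjijb"
Op 3 (replace idx 5: 'j' -> 'g'): "hjgjijb" -> "hjgjigb"
Op 4 (delete idx 5 = 'g'): "hjgjigb" -> "hjgjib"

Answer: hjgjib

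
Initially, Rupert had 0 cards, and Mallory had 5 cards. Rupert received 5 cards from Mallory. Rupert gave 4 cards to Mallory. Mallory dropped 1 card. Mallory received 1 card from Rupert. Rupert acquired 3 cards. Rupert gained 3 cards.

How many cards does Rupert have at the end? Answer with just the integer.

Answer: 6

Derivation:
Tracking counts step by step:
Start: Rupert=0, Mallory=5
Event 1 (Mallory -> Rupert, 5): Mallory: 5 -> 0, Rupert: 0 -> 5. State: Rupert=5, Mallory=0
Event 2 (Rupert -> Mallory, 4): Rupert: 5 -> 1, Mallory: 0 -> 4. State: Rupert=1, Mallory=4
Event 3 (Mallory -1): Mallory: 4 -> 3. State: Rupert=1, Mallory=3
Event 4 (Rupert -> Mallory, 1): Rupert: 1 -> 0, Mallory: 3 -> 4. State: Rupert=0, Mallory=4
Event 5 (Rupert +3): Rupert: 0 -> 3. State: Rupert=3, Mallory=4
Event 6 (Rupert +3): Rupert: 3 -> 6. State: Rupert=6, Mallory=4

Rupert's final count: 6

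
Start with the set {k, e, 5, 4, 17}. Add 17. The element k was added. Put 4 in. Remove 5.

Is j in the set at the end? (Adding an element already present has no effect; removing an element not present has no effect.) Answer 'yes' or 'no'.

Answer: no

Derivation:
Tracking the set through each operation:
Start: {17, 4, 5, e, k}
Event 1 (add 17): already present, no change. Set: {17, 4, 5, e, k}
Event 2 (add k): already present, no change. Set: {17, 4, 5, e, k}
Event 3 (add 4): already present, no change. Set: {17, 4, 5, e, k}
Event 4 (remove 5): removed. Set: {17, 4, e, k}

Final set: {17, 4, e, k} (size 4)
j is NOT in the final set.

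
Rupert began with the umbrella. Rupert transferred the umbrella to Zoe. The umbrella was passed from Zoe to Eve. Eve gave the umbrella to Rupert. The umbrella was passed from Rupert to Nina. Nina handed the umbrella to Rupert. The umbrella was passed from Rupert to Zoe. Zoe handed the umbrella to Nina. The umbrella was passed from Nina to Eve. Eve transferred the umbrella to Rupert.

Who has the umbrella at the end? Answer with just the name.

Tracking the umbrella through each event:
Start: Rupert has the umbrella.
After event 1: Zoe has the umbrella.
After event 2: Eve has the umbrella.
After event 3: Rupert has the umbrella.
After event 4: Nina has the umbrella.
After event 5: Rupert has the umbrella.
After event 6: Zoe has the umbrella.
After event 7: Nina has the umbrella.
After event 8: Eve has the umbrella.
After event 9: Rupert has the umbrella.

Answer: Rupert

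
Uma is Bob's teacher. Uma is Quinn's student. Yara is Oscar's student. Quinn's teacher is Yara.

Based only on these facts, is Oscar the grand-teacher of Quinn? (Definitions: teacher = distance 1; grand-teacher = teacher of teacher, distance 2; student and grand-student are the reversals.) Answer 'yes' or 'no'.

Reconstructing the teacher chain from the given facts:
  Oscar -> Yara -> Quinn -> Uma -> Bob
(each arrow means 'teacher of the next')
Positions in the chain (0 = top):
  position of Oscar: 0
  position of Yara: 1
  position of Quinn: 2
  position of Uma: 3
  position of Bob: 4

Oscar is at position 0, Quinn is at position 2; signed distance (j - i) = 2.
'grand-teacher' requires j - i = 2. Actual distance is 2, so the relation HOLDS.

Answer: yes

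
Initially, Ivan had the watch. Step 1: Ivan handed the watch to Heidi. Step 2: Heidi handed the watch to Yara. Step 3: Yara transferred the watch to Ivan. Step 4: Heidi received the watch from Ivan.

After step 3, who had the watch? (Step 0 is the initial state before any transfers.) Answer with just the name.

Tracking the watch holder through step 3:
After step 0 (start): Ivan
After step 1: Heidi
After step 2: Yara
After step 3: Ivan

At step 3, the holder is Ivan.

Answer: Ivan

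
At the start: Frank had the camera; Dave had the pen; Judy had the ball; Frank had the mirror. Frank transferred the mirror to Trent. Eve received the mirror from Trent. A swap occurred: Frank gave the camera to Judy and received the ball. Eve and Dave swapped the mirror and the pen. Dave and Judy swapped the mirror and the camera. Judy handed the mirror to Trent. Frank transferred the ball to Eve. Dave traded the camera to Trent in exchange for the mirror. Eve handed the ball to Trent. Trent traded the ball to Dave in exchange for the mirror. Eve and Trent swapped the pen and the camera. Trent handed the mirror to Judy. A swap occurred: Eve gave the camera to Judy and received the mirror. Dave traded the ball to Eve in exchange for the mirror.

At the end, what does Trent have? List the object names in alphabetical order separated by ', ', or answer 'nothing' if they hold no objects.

Tracking all object holders:
Start: camera:Frank, pen:Dave, ball:Judy, mirror:Frank
Event 1 (give mirror: Frank -> Trent). State: camera:Frank, pen:Dave, ball:Judy, mirror:Trent
Event 2 (give mirror: Trent -> Eve). State: camera:Frank, pen:Dave, ball:Judy, mirror:Eve
Event 3 (swap camera<->ball: now camera:Judy, ball:Frank). State: camera:Judy, pen:Dave, ball:Frank, mirror:Eve
Event 4 (swap mirror<->pen: now mirror:Dave, pen:Eve). State: camera:Judy, pen:Eve, ball:Frank, mirror:Dave
Event 5 (swap mirror<->camera: now mirror:Judy, camera:Dave). State: camera:Dave, pen:Eve, ball:Frank, mirror:Judy
Event 6 (give mirror: Judy -> Trent). State: camera:Dave, pen:Eve, ball:Frank, mirror:Trent
Event 7 (give ball: Frank -> Eve). State: camera:Dave, pen:Eve, ball:Eve, mirror:Trent
Event 8 (swap camera<->mirror: now camera:Trent, mirror:Dave). State: camera:Trent, pen:Eve, ball:Eve, mirror:Dave
Event 9 (give ball: Eve -> Trent). State: camera:Trent, pen:Eve, ball:Trent, mirror:Dave
Event 10 (swap ball<->mirror: now ball:Dave, mirror:Trent). State: camera:Trent, pen:Eve, ball:Dave, mirror:Trent
Event 11 (swap pen<->camera: now pen:Trent, camera:Eve). State: camera:Eve, pen:Trent, ball:Dave, mirror:Trent
Event 12 (give mirror: Trent -> Judy). State: camera:Eve, pen:Trent, ball:Dave, mirror:Judy
Event 13 (swap camera<->mirror: now camera:Judy, mirror:Eve). State: camera:Judy, pen:Trent, ball:Dave, mirror:Eve
Event 14 (swap ball<->mirror: now ball:Eve, mirror:Dave). State: camera:Judy, pen:Trent, ball:Eve, mirror:Dave

Final state: camera:Judy, pen:Trent, ball:Eve, mirror:Dave
Trent holds: pen.

Answer: pen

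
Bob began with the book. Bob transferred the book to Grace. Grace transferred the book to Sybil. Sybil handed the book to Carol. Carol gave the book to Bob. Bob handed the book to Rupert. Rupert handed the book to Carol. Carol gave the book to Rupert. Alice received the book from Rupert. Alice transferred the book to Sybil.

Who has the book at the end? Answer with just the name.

Tracking the book through each event:
Start: Bob has the book.
After event 1: Grace has the book.
After event 2: Sybil has the book.
After event 3: Carol has the book.
After event 4: Bob has the book.
After event 5: Rupert has the book.
After event 6: Carol has the book.
After event 7: Rupert has the book.
After event 8: Alice has the book.
After event 9: Sybil has the book.

Answer: Sybil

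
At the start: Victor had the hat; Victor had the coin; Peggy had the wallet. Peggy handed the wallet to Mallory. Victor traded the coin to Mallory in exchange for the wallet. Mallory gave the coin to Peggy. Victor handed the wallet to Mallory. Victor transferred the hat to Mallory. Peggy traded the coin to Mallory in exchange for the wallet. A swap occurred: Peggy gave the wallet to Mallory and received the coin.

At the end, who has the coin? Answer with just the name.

Tracking all object holders:
Start: hat:Victor, coin:Victor, wallet:Peggy
Event 1 (give wallet: Peggy -> Mallory). State: hat:Victor, coin:Victor, wallet:Mallory
Event 2 (swap coin<->wallet: now coin:Mallory, wallet:Victor). State: hat:Victor, coin:Mallory, wallet:Victor
Event 3 (give coin: Mallory -> Peggy). State: hat:Victor, coin:Peggy, wallet:Victor
Event 4 (give wallet: Victor -> Mallory). State: hat:Victor, coin:Peggy, wallet:Mallory
Event 5 (give hat: Victor -> Mallory). State: hat:Mallory, coin:Peggy, wallet:Mallory
Event 6 (swap coin<->wallet: now coin:Mallory, wallet:Peggy). State: hat:Mallory, coin:Mallory, wallet:Peggy
Event 7 (swap wallet<->coin: now wallet:Mallory, coin:Peggy). State: hat:Mallory, coin:Peggy, wallet:Mallory

Final state: hat:Mallory, coin:Peggy, wallet:Mallory
The coin is held by Peggy.

Answer: Peggy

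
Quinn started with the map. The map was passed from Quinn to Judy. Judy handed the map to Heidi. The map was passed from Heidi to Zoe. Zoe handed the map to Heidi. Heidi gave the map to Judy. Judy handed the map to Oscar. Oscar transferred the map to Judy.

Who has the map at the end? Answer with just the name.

Tracking the map through each event:
Start: Quinn has the map.
After event 1: Judy has the map.
After event 2: Heidi has the map.
After event 3: Zoe has the map.
After event 4: Heidi has the map.
After event 5: Judy has the map.
After event 6: Oscar has the map.
After event 7: Judy has the map.

Answer: Judy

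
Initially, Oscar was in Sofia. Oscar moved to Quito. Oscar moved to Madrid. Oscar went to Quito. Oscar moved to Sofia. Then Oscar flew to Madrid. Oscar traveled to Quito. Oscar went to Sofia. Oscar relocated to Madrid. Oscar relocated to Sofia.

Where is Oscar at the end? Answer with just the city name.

Tracking Oscar's location:
Start: Oscar is in Sofia.
After move 1: Sofia -> Quito. Oscar is in Quito.
After move 2: Quito -> Madrid. Oscar is in Madrid.
After move 3: Madrid -> Quito. Oscar is in Quito.
After move 4: Quito -> Sofia. Oscar is in Sofia.
After move 5: Sofia -> Madrid. Oscar is in Madrid.
After move 6: Madrid -> Quito. Oscar is in Quito.
After move 7: Quito -> Sofia. Oscar is in Sofia.
After move 8: Sofia -> Madrid. Oscar is in Madrid.
After move 9: Madrid -> Sofia. Oscar is in Sofia.

Answer: Sofia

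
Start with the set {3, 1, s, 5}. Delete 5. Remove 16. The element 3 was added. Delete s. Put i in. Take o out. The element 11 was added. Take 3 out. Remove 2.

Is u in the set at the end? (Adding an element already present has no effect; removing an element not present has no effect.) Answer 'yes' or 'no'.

Tracking the set through each operation:
Start: {1, 3, 5, s}
Event 1 (remove 5): removed. Set: {1, 3, s}
Event 2 (remove 16): not present, no change. Set: {1, 3, s}
Event 3 (add 3): already present, no change. Set: {1, 3, s}
Event 4 (remove s): removed. Set: {1, 3}
Event 5 (add i): added. Set: {1, 3, i}
Event 6 (remove o): not present, no change. Set: {1, 3, i}
Event 7 (add 11): added. Set: {1, 11, 3, i}
Event 8 (remove 3): removed. Set: {1, 11, i}
Event 9 (remove 2): not present, no change. Set: {1, 11, i}

Final set: {1, 11, i} (size 3)
u is NOT in the final set.

Answer: no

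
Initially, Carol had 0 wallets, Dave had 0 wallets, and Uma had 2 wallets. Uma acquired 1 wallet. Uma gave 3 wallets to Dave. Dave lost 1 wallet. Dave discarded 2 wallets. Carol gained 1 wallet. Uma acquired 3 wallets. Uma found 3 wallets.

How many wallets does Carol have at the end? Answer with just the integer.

Answer: 1

Derivation:
Tracking counts step by step:
Start: Carol=0, Dave=0, Uma=2
Event 1 (Uma +1): Uma: 2 -> 3. State: Carol=0, Dave=0, Uma=3
Event 2 (Uma -> Dave, 3): Uma: 3 -> 0, Dave: 0 -> 3. State: Carol=0, Dave=3, Uma=0
Event 3 (Dave -1): Dave: 3 -> 2. State: Carol=0, Dave=2, Uma=0
Event 4 (Dave -2): Dave: 2 -> 0. State: Carol=0, Dave=0, Uma=0
Event 5 (Carol +1): Carol: 0 -> 1. State: Carol=1, Dave=0, Uma=0
Event 6 (Uma +3): Uma: 0 -> 3. State: Carol=1, Dave=0, Uma=3
Event 7 (Uma +3): Uma: 3 -> 6. State: Carol=1, Dave=0, Uma=6

Carol's final count: 1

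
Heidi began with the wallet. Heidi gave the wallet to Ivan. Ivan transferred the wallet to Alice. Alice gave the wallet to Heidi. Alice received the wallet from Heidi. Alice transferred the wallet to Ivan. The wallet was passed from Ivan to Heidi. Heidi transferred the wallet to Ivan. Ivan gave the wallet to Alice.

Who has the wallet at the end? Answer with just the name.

Tracking the wallet through each event:
Start: Heidi has the wallet.
After event 1: Ivan has the wallet.
After event 2: Alice has the wallet.
After event 3: Heidi has the wallet.
After event 4: Alice has the wallet.
After event 5: Ivan has the wallet.
After event 6: Heidi has the wallet.
After event 7: Ivan has the wallet.
After event 8: Alice has the wallet.

Answer: Alice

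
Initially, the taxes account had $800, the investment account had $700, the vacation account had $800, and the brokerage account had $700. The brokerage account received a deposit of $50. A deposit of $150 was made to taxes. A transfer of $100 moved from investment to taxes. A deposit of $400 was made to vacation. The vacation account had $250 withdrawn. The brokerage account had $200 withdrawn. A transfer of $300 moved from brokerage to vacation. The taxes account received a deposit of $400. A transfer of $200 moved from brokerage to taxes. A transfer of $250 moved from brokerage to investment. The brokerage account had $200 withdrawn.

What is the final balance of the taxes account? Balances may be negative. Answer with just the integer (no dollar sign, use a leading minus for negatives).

Tracking account balances step by step:
Start: taxes=800, investment=700, vacation=800, brokerage=700
Event 1 (deposit 50 to brokerage): brokerage: 700 + 50 = 750. Balances: taxes=800, investment=700, vacation=800, brokerage=750
Event 2 (deposit 150 to taxes): taxes: 800 + 150 = 950. Balances: taxes=950, investment=700, vacation=800, brokerage=750
Event 3 (transfer 100 investment -> taxes): investment: 700 - 100 = 600, taxes: 950 + 100 = 1050. Balances: taxes=1050, investment=600, vacation=800, brokerage=750
Event 4 (deposit 400 to vacation): vacation: 800 + 400 = 1200. Balances: taxes=1050, investment=600, vacation=1200, brokerage=750
Event 5 (withdraw 250 from vacation): vacation: 1200 - 250 = 950. Balances: taxes=1050, investment=600, vacation=950, brokerage=750
Event 6 (withdraw 200 from brokerage): brokerage: 750 - 200 = 550. Balances: taxes=1050, investment=600, vacation=950, brokerage=550
Event 7 (transfer 300 brokerage -> vacation): brokerage: 550 - 300 = 250, vacation: 950 + 300 = 1250. Balances: taxes=1050, investment=600, vacation=1250, brokerage=250
Event 8 (deposit 400 to taxes): taxes: 1050 + 400 = 1450. Balances: taxes=1450, investment=600, vacation=1250, brokerage=250
Event 9 (transfer 200 brokerage -> taxes): brokerage: 250 - 200 = 50, taxes: 1450 + 200 = 1650. Balances: taxes=1650, investment=600, vacation=1250, brokerage=50
Event 10 (transfer 250 brokerage -> investment): brokerage: 50 - 250 = -200, investment: 600 + 250 = 850. Balances: taxes=1650, investment=850, vacation=1250, brokerage=-200
Event 11 (withdraw 200 from brokerage): brokerage: -200 - 200 = -400. Balances: taxes=1650, investment=850, vacation=1250, brokerage=-400

Final balance of taxes: 1650

Answer: 1650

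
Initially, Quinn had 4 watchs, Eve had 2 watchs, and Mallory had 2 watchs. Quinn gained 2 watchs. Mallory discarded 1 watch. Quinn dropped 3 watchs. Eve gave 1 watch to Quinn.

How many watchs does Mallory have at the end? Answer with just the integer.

Answer: 1

Derivation:
Tracking counts step by step:
Start: Quinn=4, Eve=2, Mallory=2
Event 1 (Quinn +2): Quinn: 4 -> 6. State: Quinn=6, Eve=2, Mallory=2
Event 2 (Mallory -1): Mallory: 2 -> 1. State: Quinn=6, Eve=2, Mallory=1
Event 3 (Quinn -3): Quinn: 6 -> 3. State: Quinn=3, Eve=2, Mallory=1
Event 4 (Eve -> Quinn, 1): Eve: 2 -> 1, Quinn: 3 -> 4. State: Quinn=4, Eve=1, Mallory=1

Mallory's final count: 1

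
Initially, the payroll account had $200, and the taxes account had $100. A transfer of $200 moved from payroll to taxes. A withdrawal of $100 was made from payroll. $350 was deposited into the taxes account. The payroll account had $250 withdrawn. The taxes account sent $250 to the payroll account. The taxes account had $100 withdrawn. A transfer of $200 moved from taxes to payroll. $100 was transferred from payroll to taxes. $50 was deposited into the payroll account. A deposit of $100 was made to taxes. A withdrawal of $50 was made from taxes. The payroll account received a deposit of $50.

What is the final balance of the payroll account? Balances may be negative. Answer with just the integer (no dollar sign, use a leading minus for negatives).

Answer: 100

Derivation:
Tracking account balances step by step:
Start: payroll=200, taxes=100
Event 1 (transfer 200 payroll -> taxes): payroll: 200 - 200 = 0, taxes: 100 + 200 = 300. Balances: payroll=0, taxes=300
Event 2 (withdraw 100 from payroll): payroll: 0 - 100 = -100. Balances: payroll=-100, taxes=300
Event 3 (deposit 350 to taxes): taxes: 300 + 350 = 650. Balances: payroll=-100, taxes=650
Event 4 (withdraw 250 from payroll): payroll: -100 - 250 = -350. Balances: payroll=-350, taxes=650
Event 5 (transfer 250 taxes -> payroll): taxes: 650 - 250 = 400, payroll: -350 + 250 = -100. Balances: payroll=-100, taxes=400
Event 6 (withdraw 100 from taxes): taxes: 400 - 100 = 300. Balances: payroll=-100, taxes=300
Event 7 (transfer 200 taxes -> payroll): taxes: 300 - 200 = 100, payroll: -100 + 200 = 100. Balances: payroll=100, taxes=100
Event 8 (transfer 100 payroll -> taxes): payroll: 100 - 100 = 0, taxes: 100 + 100 = 200. Balances: payroll=0, taxes=200
Event 9 (deposit 50 to payroll): payroll: 0 + 50 = 50. Balances: payroll=50, taxes=200
Event 10 (deposit 100 to taxes): taxes: 200 + 100 = 300. Balances: payroll=50, taxes=300
Event 11 (withdraw 50 from taxes): taxes: 300 - 50 = 250. Balances: payroll=50, taxes=250
Event 12 (deposit 50 to payroll): payroll: 50 + 50 = 100. Balances: payroll=100, taxes=250

Final balance of payroll: 100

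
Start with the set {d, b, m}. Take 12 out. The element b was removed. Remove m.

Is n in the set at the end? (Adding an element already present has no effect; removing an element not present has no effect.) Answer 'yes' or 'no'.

Tracking the set through each operation:
Start: {b, d, m}
Event 1 (remove 12): not present, no change. Set: {b, d, m}
Event 2 (remove b): removed. Set: {d, m}
Event 3 (remove m): removed. Set: {d}

Final set: {d} (size 1)
n is NOT in the final set.

Answer: no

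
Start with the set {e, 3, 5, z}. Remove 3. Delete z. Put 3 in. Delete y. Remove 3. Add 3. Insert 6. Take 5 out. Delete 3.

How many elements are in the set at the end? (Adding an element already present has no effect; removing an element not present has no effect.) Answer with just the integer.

Tracking the set through each operation:
Start: {3, 5, e, z}
Event 1 (remove 3): removed. Set: {5, e, z}
Event 2 (remove z): removed. Set: {5, e}
Event 3 (add 3): added. Set: {3, 5, e}
Event 4 (remove y): not present, no change. Set: {3, 5, e}
Event 5 (remove 3): removed. Set: {5, e}
Event 6 (add 3): added. Set: {3, 5, e}
Event 7 (add 6): added. Set: {3, 5, 6, e}
Event 8 (remove 5): removed. Set: {3, 6, e}
Event 9 (remove 3): removed. Set: {6, e}

Final set: {6, e} (size 2)

Answer: 2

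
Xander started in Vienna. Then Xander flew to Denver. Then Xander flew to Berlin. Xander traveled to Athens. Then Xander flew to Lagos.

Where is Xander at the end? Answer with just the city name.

Tracking Xander's location:
Start: Xander is in Vienna.
After move 1: Vienna -> Denver. Xander is in Denver.
After move 2: Denver -> Berlin. Xander is in Berlin.
After move 3: Berlin -> Athens. Xander is in Athens.
After move 4: Athens -> Lagos. Xander is in Lagos.

Answer: Lagos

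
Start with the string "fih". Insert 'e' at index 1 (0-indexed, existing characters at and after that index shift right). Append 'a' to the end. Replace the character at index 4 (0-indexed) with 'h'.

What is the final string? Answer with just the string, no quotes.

Applying each edit step by step:
Start: "fih"
Op 1 (insert 'e' at idx 1): "fih" -> "feih"
Op 2 (append 'a'): "feih" -> "feiha"
Op 3 (replace idx 4: 'a' -> 'h'): "feiha" -> "feihh"

Answer: feihh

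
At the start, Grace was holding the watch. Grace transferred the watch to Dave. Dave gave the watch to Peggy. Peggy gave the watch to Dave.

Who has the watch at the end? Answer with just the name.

Answer: Dave

Derivation:
Tracking the watch through each event:
Start: Grace has the watch.
After event 1: Dave has the watch.
After event 2: Peggy has the watch.
After event 3: Dave has the watch.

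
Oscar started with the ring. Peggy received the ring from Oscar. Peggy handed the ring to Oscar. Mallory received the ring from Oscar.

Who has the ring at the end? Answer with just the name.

Answer: Mallory

Derivation:
Tracking the ring through each event:
Start: Oscar has the ring.
After event 1: Peggy has the ring.
After event 2: Oscar has the ring.
After event 3: Mallory has the ring.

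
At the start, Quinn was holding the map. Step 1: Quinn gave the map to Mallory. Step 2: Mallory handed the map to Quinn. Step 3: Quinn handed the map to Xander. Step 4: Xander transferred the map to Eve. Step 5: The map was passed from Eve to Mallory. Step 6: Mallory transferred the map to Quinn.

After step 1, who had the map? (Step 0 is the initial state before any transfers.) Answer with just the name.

Answer: Mallory

Derivation:
Tracking the map holder through step 1:
After step 0 (start): Quinn
After step 1: Mallory

At step 1, the holder is Mallory.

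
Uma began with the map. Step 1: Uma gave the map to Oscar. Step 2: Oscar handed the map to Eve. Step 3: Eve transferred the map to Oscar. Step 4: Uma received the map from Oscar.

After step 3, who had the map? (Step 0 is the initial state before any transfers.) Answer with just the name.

Tracking the map holder through step 3:
After step 0 (start): Uma
After step 1: Oscar
After step 2: Eve
After step 3: Oscar

At step 3, the holder is Oscar.

Answer: Oscar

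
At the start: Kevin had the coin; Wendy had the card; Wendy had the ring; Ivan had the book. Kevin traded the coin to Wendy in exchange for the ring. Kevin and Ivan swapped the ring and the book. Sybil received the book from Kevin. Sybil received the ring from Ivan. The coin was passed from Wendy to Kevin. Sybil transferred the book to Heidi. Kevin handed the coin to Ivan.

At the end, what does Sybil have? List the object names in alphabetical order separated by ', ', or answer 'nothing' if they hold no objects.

Tracking all object holders:
Start: coin:Kevin, card:Wendy, ring:Wendy, book:Ivan
Event 1 (swap coin<->ring: now coin:Wendy, ring:Kevin). State: coin:Wendy, card:Wendy, ring:Kevin, book:Ivan
Event 2 (swap ring<->book: now ring:Ivan, book:Kevin). State: coin:Wendy, card:Wendy, ring:Ivan, book:Kevin
Event 3 (give book: Kevin -> Sybil). State: coin:Wendy, card:Wendy, ring:Ivan, book:Sybil
Event 4 (give ring: Ivan -> Sybil). State: coin:Wendy, card:Wendy, ring:Sybil, book:Sybil
Event 5 (give coin: Wendy -> Kevin). State: coin:Kevin, card:Wendy, ring:Sybil, book:Sybil
Event 6 (give book: Sybil -> Heidi). State: coin:Kevin, card:Wendy, ring:Sybil, book:Heidi
Event 7 (give coin: Kevin -> Ivan). State: coin:Ivan, card:Wendy, ring:Sybil, book:Heidi

Final state: coin:Ivan, card:Wendy, ring:Sybil, book:Heidi
Sybil holds: ring.

Answer: ring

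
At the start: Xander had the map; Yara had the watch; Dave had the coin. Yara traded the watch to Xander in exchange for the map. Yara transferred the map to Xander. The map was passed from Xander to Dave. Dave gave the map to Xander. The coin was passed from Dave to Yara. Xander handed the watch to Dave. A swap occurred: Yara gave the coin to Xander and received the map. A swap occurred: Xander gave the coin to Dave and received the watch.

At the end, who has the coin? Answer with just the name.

Answer: Dave

Derivation:
Tracking all object holders:
Start: map:Xander, watch:Yara, coin:Dave
Event 1 (swap watch<->map: now watch:Xander, map:Yara). State: map:Yara, watch:Xander, coin:Dave
Event 2 (give map: Yara -> Xander). State: map:Xander, watch:Xander, coin:Dave
Event 3 (give map: Xander -> Dave). State: map:Dave, watch:Xander, coin:Dave
Event 4 (give map: Dave -> Xander). State: map:Xander, watch:Xander, coin:Dave
Event 5 (give coin: Dave -> Yara). State: map:Xander, watch:Xander, coin:Yara
Event 6 (give watch: Xander -> Dave). State: map:Xander, watch:Dave, coin:Yara
Event 7 (swap coin<->map: now coin:Xander, map:Yara). State: map:Yara, watch:Dave, coin:Xander
Event 8 (swap coin<->watch: now coin:Dave, watch:Xander). State: map:Yara, watch:Xander, coin:Dave

Final state: map:Yara, watch:Xander, coin:Dave
The coin is held by Dave.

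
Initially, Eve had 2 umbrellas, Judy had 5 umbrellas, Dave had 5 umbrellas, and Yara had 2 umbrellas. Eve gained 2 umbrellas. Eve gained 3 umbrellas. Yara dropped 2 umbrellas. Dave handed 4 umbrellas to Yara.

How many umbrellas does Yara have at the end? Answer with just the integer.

Tracking counts step by step:
Start: Eve=2, Judy=5, Dave=5, Yara=2
Event 1 (Eve +2): Eve: 2 -> 4. State: Eve=4, Judy=5, Dave=5, Yara=2
Event 2 (Eve +3): Eve: 4 -> 7. State: Eve=7, Judy=5, Dave=5, Yara=2
Event 3 (Yara -2): Yara: 2 -> 0. State: Eve=7, Judy=5, Dave=5, Yara=0
Event 4 (Dave -> Yara, 4): Dave: 5 -> 1, Yara: 0 -> 4. State: Eve=7, Judy=5, Dave=1, Yara=4

Yara's final count: 4

Answer: 4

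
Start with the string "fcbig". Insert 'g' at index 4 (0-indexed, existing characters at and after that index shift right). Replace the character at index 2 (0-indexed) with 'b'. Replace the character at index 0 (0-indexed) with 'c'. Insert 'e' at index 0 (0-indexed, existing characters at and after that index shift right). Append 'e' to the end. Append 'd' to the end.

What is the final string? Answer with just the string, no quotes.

Answer: eccbigged

Derivation:
Applying each edit step by step:
Start: "fcbig"
Op 1 (insert 'g' at idx 4): "fcbig" -> "fcbigg"
Op 2 (replace idx 2: 'b' -> 'b'): "fcbigg" -> "fcbigg"
Op 3 (replace idx 0: 'f' -> 'c'): "fcbigg" -> "ccbigg"
Op 4 (insert 'e' at idx 0): "ccbigg" -> "eccbigg"
Op 5 (append 'e'): "eccbigg" -> "eccbigge"
Op 6 (append 'd'): "eccbigge" -> "eccbigged"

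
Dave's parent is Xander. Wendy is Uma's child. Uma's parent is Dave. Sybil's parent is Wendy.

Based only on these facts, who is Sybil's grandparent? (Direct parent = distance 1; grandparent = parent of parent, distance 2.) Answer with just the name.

Answer: Uma

Derivation:
Reconstructing the parent chain from the given facts:
  Xander -> Dave -> Uma -> Wendy -> Sybil
(each arrow means 'parent of the next')
Positions in the chain (0 = top):
  position of Xander: 0
  position of Dave: 1
  position of Uma: 2
  position of Wendy: 3
  position of Sybil: 4

Sybil is at position 4; the grandparent is 2 steps up the chain, i.e. position 2: Uma.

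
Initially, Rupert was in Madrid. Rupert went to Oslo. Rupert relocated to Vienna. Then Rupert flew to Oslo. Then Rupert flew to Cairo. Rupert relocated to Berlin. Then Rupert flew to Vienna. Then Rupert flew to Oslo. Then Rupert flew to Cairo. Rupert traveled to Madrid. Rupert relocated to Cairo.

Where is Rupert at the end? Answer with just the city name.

Answer: Cairo

Derivation:
Tracking Rupert's location:
Start: Rupert is in Madrid.
After move 1: Madrid -> Oslo. Rupert is in Oslo.
After move 2: Oslo -> Vienna. Rupert is in Vienna.
After move 3: Vienna -> Oslo. Rupert is in Oslo.
After move 4: Oslo -> Cairo. Rupert is in Cairo.
After move 5: Cairo -> Berlin. Rupert is in Berlin.
After move 6: Berlin -> Vienna. Rupert is in Vienna.
After move 7: Vienna -> Oslo. Rupert is in Oslo.
After move 8: Oslo -> Cairo. Rupert is in Cairo.
After move 9: Cairo -> Madrid. Rupert is in Madrid.
After move 10: Madrid -> Cairo. Rupert is in Cairo.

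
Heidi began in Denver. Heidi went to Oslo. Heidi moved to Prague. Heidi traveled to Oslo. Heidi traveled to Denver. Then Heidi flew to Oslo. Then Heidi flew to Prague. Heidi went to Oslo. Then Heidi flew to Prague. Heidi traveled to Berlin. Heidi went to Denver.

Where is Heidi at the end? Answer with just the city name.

Tracking Heidi's location:
Start: Heidi is in Denver.
After move 1: Denver -> Oslo. Heidi is in Oslo.
After move 2: Oslo -> Prague. Heidi is in Prague.
After move 3: Prague -> Oslo. Heidi is in Oslo.
After move 4: Oslo -> Denver. Heidi is in Denver.
After move 5: Denver -> Oslo. Heidi is in Oslo.
After move 6: Oslo -> Prague. Heidi is in Prague.
After move 7: Prague -> Oslo. Heidi is in Oslo.
After move 8: Oslo -> Prague. Heidi is in Prague.
After move 9: Prague -> Berlin. Heidi is in Berlin.
After move 10: Berlin -> Denver. Heidi is in Denver.

Answer: Denver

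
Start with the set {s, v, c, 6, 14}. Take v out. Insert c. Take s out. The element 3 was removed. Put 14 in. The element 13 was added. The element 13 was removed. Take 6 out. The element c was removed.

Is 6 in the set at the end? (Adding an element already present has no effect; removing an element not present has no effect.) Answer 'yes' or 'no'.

Tracking the set through each operation:
Start: {14, 6, c, s, v}
Event 1 (remove v): removed. Set: {14, 6, c, s}
Event 2 (add c): already present, no change. Set: {14, 6, c, s}
Event 3 (remove s): removed. Set: {14, 6, c}
Event 4 (remove 3): not present, no change. Set: {14, 6, c}
Event 5 (add 14): already present, no change. Set: {14, 6, c}
Event 6 (add 13): added. Set: {13, 14, 6, c}
Event 7 (remove 13): removed. Set: {14, 6, c}
Event 8 (remove 6): removed. Set: {14, c}
Event 9 (remove c): removed. Set: {14}

Final set: {14} (size 1)
6 is NOT in the final set.

Answer: no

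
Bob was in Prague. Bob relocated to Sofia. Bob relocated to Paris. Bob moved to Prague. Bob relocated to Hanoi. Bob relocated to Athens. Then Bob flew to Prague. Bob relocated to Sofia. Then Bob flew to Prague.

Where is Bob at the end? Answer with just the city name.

Tracking Bob's location:
Start: Bob is in Prague.
After move 1: Prague -> Sofia. Bob is in Sofia.
After move 2: Sofia -> Paris. Bob is in Paris.
After move 3: Paris -> Prague. Bob is in Prague.
After move 4: Prague -> Hanoi. Bob is in Hanoi.
After move 5: Hanoi -> Athens. Bob is in Athens.
After move 6: Athens -> Prague. Bob is in Prague.
After move 7: Prague -> Sofia. Bob is in Sofia.
After move 8: Sofia -> Prague. Bob is in Prague.

Answer: Prague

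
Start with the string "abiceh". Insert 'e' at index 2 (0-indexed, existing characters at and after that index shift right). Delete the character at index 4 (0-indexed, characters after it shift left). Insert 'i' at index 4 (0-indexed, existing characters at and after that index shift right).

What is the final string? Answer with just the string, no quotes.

Applying each edit step by step:
Start: "abiceh"
Op 1 (insert 'e' at idx 2): "abiceh" -> "abeiceh"
Op 2 (delete idx 4 = 'c'): "abeiceh" -> "abeieh"
Op 3 (insert 'i' at idx 4): "abeieh" -> "abeiieh"

Answer: abeiieh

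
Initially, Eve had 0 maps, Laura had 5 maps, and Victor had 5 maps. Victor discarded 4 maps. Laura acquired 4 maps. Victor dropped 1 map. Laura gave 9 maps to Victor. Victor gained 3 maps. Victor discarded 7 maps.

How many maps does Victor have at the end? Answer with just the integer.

Answer: 5

Derivation:
Tracking counts step by step:
Start: Eve=0, Laura=5, Victor=5
Event 1 (Victor -4): Victor: 5 -> 1. State: Eve=0, Laura=5, Victor=1
Event 2 (Laura +4): Laura: 5 -> 9. State: Eve=0, Laura=9, Victor=1
Event 3 (Victor -1): Victor: 1 -> 0. State: Eve=0, Laura=9, Victor=0
Event 4 (Laura -> Victor, 9): Laura: 9 -> 0, Victor: 0 -> 9. State: Eve=0, Laura=0, Victor=9
Event 5 (Victor +3): Victor: 9 -> 12. State: Eve=0, Laura=0, Victor=12
Event 6 (Victor -7): Victor: 12 -> 5. State: Eve=0, Laura=0, Victor=5

Victor's final count: 5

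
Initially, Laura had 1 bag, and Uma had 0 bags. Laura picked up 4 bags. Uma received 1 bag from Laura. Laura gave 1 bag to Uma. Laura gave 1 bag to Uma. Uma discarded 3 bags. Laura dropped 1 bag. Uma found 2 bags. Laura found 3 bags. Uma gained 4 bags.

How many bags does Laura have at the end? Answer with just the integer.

Answer: 4

Derivation:
Tracking counts step by step:
Start: Laura=1, Uma=0
Event 1 (Laura +4): Laura: 1 -> 5. State: Laura=5, Uma=0
Event 2 (Laura -> Uma, 1): Laura: 5 -> 4, Uma: 0 -> 1. State: Laura=4, Uma=1
Event 3 (Laura -> Uma, 1): Laura: 4 -> 3, Uma: 1 -> 2. State: Laura=3, Uma=2
Event 4 (Laura -> Uma, 1): Laura: 3 -> 2, Uma: 2 -> 3. State: Laura=2, Uma=3
Event 5 (Uma -3): Uma: 3 -> 0. State: Laura=2, Uma=0
Event 6 (Laura -1): Laura: 2 -> 1. State: Laura=1, Uma=0
Event 7 (Uma +2): Uma: 0 -> 2. State: Laura=1, Uma=2
Event 8 (Laura +3): Laura: 1 -> 4. State: Laura=4, Uma=2
Event 9 (Uma +4): Uma: 2 -> 6. State: Laura=4, Uma=6

Laura's final count: 4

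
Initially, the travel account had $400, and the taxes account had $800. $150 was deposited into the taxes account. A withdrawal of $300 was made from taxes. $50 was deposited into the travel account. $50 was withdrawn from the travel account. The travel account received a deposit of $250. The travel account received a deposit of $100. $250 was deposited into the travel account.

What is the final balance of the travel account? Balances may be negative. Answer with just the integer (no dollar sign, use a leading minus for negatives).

Answer: 1000

Derivation:
Tracking account balances step by step:
Start: travel=400, taxes=800
Event 1 (deposit 150 to taxes): taxes: 800 + 150 = 950. Balances: travel=400, taxes=950
Event 2 (withdraw 300 from taxes): taxes: 950 - 300 = 650. Balances: travel=400, taxes=650
Event 3 (deposit 50 to travel): travel: 400 + 50 = 450. Balances: travel=450, taxes=650
Event 4 (withdraw 50 from travel): travel: 450 - 50 = 400. Balances: travel=400, taxes=650
Event 5 (deposit 250 to travel): travel: 400 + 250 = 650. Balances: travel=650, taxes=650
Event 6 (deposit 100 to travel): travel: 650 + 100 = 750. Balances: travel=750, taxes=650
Event 7 (deposit 250 to travel): travel: 750 + 250 = 1000. Balances: travel=1000, taxes=650

Final balance of travel: 1000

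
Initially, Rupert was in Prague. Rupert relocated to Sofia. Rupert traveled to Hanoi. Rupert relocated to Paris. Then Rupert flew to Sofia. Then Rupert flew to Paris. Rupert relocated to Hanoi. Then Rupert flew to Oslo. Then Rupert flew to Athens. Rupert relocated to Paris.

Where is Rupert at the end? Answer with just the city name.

Tracking Rupert's location:
Start: Rupert is in Prague.
After move 1: Prague -> Sofia. Rupert is in Sofia.
After move 2: Sofia -> Hanoi. Rupert is in Hanoi.
After move 3: Hanoi -> Paris. Rupert is in Paris.
After move 4: Paris -> Sofia. Rupert is in Sofia.
After move 5: Sofia -> Paris. Rupert is in Paris.
After move 6: Paris -> Hanoi. Rupert is in Hanoi.
After move 7: Hanoi -> Oslo. Rupert is in Oslo.
After move 8: Oslo -> Athens. Rupert is in Athens.
After move 9: Athens -> Paris. Rupert is in Paris.

Answer: Paris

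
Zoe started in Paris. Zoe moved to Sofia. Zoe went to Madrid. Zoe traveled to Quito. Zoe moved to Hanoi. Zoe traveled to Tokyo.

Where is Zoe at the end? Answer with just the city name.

Answer: Tokyo

Derivation:
Tracking Zoe's location:
Start: Zoe is in Paris.
After move 1: Paris -> Sofia. Zoe is in Sofia.
After move 2: Sofia -> Madrid. Zoe is in Madrid.
After move 3: Madrid -> Quito. Zoe is in Quito.
After move 4: Quito -> Hanoi. Zoe is in Hanoi.
After move 5: Hanoi -> Tokyo. Zoe is in Tokyo.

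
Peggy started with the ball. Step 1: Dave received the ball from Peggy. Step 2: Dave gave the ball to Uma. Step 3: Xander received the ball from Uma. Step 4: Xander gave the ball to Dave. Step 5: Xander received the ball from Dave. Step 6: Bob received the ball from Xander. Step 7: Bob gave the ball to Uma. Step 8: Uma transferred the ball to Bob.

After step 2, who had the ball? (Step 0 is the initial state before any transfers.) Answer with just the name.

Tracking the ball holder through step 2:
After step 0 (start): Peggy
After step 1: Dave
After step 2: Uma

At step 2, the holder is Uma.

Answer: Uma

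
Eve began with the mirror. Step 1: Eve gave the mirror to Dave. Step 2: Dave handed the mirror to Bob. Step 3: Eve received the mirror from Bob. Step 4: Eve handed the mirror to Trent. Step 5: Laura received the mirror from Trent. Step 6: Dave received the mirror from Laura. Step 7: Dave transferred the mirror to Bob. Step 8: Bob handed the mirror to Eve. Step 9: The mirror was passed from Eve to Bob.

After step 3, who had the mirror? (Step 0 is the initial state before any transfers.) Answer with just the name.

Answer: Eve

Derivation:
Tracking the mirror holder through step 3:
After step 0 (start): Eve
After step 1: Dave
After step 2: Bob
After step 3: Eve

At step 3, the holder is Eve.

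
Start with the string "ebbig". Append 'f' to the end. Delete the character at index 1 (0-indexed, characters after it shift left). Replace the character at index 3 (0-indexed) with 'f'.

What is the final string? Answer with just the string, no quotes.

Answer: ebiff

Derivation:
Applying each edit step by step:
Start: "ebbig"
Op 1 (append 'f'): "ebbig" -> "ebbigf"
Op 2 (delete idx 1 = 'b'): "ebbigf" -> "ebigf"
Op 3 (replace idx 3: 'g' -> 'f'): "ebigf" -> "ebiff"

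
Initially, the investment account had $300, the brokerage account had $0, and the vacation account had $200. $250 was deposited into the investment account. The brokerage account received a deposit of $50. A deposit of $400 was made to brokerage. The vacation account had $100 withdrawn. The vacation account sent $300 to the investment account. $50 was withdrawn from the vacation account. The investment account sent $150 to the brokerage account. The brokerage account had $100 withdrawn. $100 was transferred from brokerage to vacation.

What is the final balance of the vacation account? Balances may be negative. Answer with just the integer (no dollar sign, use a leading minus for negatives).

Tracking account balances step by step:
Start: investment=300, brokerage=0, vacation=200
Event 1 (deposit 250 to investment): investment: 300 + 250 = 550. Balances: investment=550, brokerage=0, vacation=200
Event 2 (deposit 50 to brokerage): brokerage: 0 + 50 = 50. Balances: investment=550, brokerage=50, vacation=200
Event 3 (deposit 400 to brokerage): brokerage: 50 + 400 = 450. Balances: investment=550, brokerage=450, vacation=200
Event 4 (withdraw 100 from vacation): vacation: 200 - 100 = 100. Balances: investment=550, brokerage=450, vacation=100
Event 5 (transfer 300 vacation -> investment): vacation: 100 - 300 = -200, investment: 550 + 300 = 850. Balances: investment=850, brokerage=450, vacation=-200
Event 6 (withdraw 50 from vacation): vacation: -200 - 50 = -250. Balances: investment=850, brokerage=450, vacation=-250
Event 7 (transfer 150 investment -> brokerage): investment: 850 - 150 = 700, brokerage: 450 + 150 = 600. Balances: investment=700, brokerage=600, vacation=-250
Event 8 (withdraw 100 from brokerage): brokerage: 600 - 100 = 500. Balances: investment=700, brokerage=500, vacation=-250
Event 9 (transfer 100 brokerage -> vacation): brokerage: 500 - 100 = 400, vacation: -250 + 100 = -150. Balances: investment=700, brokerage=400, vacation=-150

Final balance of vacation: -150

Answer: -150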